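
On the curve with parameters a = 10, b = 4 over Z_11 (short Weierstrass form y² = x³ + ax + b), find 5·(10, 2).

O

Write G = (10, 2).
Repeated addition: build up to 5G.
2G: tangent at (10, 2): λ = (3·10² + 10)/(2·2) ≡ 2/4. 4⁻¹ ≡ 3 (mod 11) since 4·3 = 12 ≡ 1, so λ ≡ 2·3 ≡ 6.
  x = λ² - 10 - 10 = 36 - 20 ≡ 5; y = λ·(10 - 5) - 2 ≡ 6. → (5, 6)
3G: (5, 6) + (10, 2). λ = (2 - 6)/(10 - 5) ≡ 7/5 mod 11. 5⁻¹ ≡ 9 (mod 11), so λ ≡ 8.
  x = λ² - 5 - 10 = 64 - 15 ≡ 5; y = λ·(5 - 5) - 6 ≡ 5. → (5, 5)
4G: (5, 5) + (10, 2). λ = (2 - 5)/(10 - 5) ≡ 8/5 mod 11. 5⁻¹ ≡ 9 (mod 11), so λ ≡ 6.
  x = λ² - 5 - 10 = 36 - 15 ≡ 10; y = λ·(5 - 10) - 5 ≡ 9. → (10, 9)
5G: (10, 9) + (10, 2): same x and y₁ ≡ -y₂, so the sum is 𝒪.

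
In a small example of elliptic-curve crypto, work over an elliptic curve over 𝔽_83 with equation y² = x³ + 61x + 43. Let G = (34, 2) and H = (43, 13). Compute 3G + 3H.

(66, 22)

First 3G:
Repeated addition: build up to 3G.
2G: tangent at (34, 2): λ = (3·34² + 61)/(2·2) ≡ 43/4. 4⁻¹ ≡ 21 (mod 83), so λ ≡ 43·21 ≡ 73.
  x = λ² - 34 - 34 = 5329 - 68 ≡ 32; y = λ·(34 - 32) - 2 ≡ 61. → (32, 61)
3G: (32, 61) + (34, 2). λ = (2 - 61)/(34 - 32) ≡ 24/2 mod 83. 2⁻¹ ≡ 42 (mod 83) since 2·42 = 84 ≡ 1, so λ ≡ 12.
  x = λ² - 32 - 34 = 144 - 66 ≡ 78; y = λ·(32 - 78) - 61 ≡ 51. → (78, 51)
3G = (78, 51).
Next 3H:
Repeated addition: build up to 3H.
2H: tangent at (43, 13): λ = (3·43² + 61)/(2·13) ≡ 47/26. 26⁻¹ ≡ 16 (mod 83), so λ ≡ 47·16 ≡ 5.
  x = λ² - 43 - 43 = 25 - 86 ≡ 22; y = λ·(43 - 22) - 13 ≡ 9. → (22, 9)
3H: (22, 9) + (43, 13). λ = (13 - 9)/(43 - 22) ≡ 4/21 mod 83. 21⁻¹ ≡ 4 (mod 83) since 21·4 = 84 ≡ 1, so λ ≡ 16.
  x = λ² - 22 - 43 = 256 - 65 ≡ 25; y = λ·(22 - 25) - 9 ≡ 26. → (25, 26)
3H = (25, 26).
Finally 3G + 3H:
(78, 51) + (25, 26). λ = (26 - 51)/(25 - 78) ≡ 58/30 mod 83. 30⁻¹ ≡ 36 (mod 83) since 30·36 = 1080 ≡ 1, so λ ≡ 13.
  x = λ² - 78 - 25 = 169 - 103 ≡ 66; y = λ·(78 - 66) - 51 ≡ 22. → (66, 22)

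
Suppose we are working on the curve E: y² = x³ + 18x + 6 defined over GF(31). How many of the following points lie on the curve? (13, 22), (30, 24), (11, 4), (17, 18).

3

(13, 22): 22² ≡ 19, rhs ≡ 19 → on.
(30, 24): 24² ≡ 18, rhs ≡ 18 → on.
(11, 4): 4² ≡ 16, rhs ≡ 16 → on.
(17, 18): 18² ≡ 14, rhs ≡ 17 → off.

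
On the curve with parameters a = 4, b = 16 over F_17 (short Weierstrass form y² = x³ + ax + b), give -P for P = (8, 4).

(8, 13)

-(8, 4) = (8, -4 mod 17) = (8, 13).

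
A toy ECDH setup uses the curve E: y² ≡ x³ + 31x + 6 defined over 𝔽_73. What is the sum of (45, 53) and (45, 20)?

O

The two points share x = 45 and their y-coordinates satisfy 53 + 20 ≡ 0 (mod 73), so they are inverses. Their sum is 𝒪.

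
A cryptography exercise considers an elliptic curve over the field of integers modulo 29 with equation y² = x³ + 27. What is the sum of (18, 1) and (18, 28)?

O

The two points share x = 18 and their y-coordinates satisfy 1 + 28 ≡ 0 (mod 29), so they are inverses. Their sum is O.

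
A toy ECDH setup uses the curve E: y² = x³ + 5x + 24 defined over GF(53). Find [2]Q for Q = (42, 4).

tangent at (42, 4): λ = (3·42² + 5)/(2·4) ≡ 50/8. 8⁻¹ ≡ 20 (mod 53), so λ ≡ 50·20 ≡ 46.
  x = λ² - 42 - 42 = 2116 - 84 ≡ 18; y = λ·(42 - 18) - 4 ≡ 40. → (18, 40)

(18, 40)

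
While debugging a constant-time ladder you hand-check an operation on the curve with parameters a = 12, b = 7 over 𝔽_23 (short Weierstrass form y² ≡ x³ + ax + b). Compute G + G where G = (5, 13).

tangent at (5, 13): λ = (3·5² + 12)/(2·13) ≡ 18/3. 3⁻¹ ≡ 8 (mod 23) since 3·8 = 24 ≡ 1, so λ ≡ 18·8 ≡ 6.
  x = λ² - 5 - 5 = 36 - 10 ≡ 3; y = λ·(5 - 3) - 13 ≡ 22. → (3, 22)

(3, 22)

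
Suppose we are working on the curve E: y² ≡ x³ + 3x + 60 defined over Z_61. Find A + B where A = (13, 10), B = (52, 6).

(53, 16)

(13, 10) + (52, 6). λ = (6 - 10)/(52 - 13) ≡ 57/39 mod 61. 39⁻¹ ≡ 36 (mod 61), so λ ≡ 39.
  x = λ² - 13 - 52 = 1521 - 65 ≡ 53; y = λ·(13 - 53) - 10 ≡ 16. → (53, 16)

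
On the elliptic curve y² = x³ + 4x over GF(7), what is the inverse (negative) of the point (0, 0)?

(0, 0)

-(0, 0) = (0, -0 mod 7) = (0, 0).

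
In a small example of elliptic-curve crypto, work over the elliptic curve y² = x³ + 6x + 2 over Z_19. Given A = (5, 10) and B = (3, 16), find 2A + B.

First 2A:
Repeated addition: build up to 2A.
2A: tangent at (5, 10): λ = (3·5² + 6)/(2·10) ≡ 5/1. 1⁻¹ ≡ 1 (mod 19) since 1·1 = 1 ≡ 1, so λ ≡ 5·1 ≡ 5.
  x = λ² - 5 - 5 = 25 - 10 ≡ 15; y = λ·(5 - 15) - 10 ≡ 16. → (15, 16)
2A = (15, 16).
Finally 2A + B:
(15, 16) + (3, 16). λ = (16 - 16)/(3 - 15) ≡ 0/7 mod 19. 7⁻¹ ≡ 11 (mod 19), so λ ≡ 0.
  x = λ² - 15 - 3 = 0 - 18 ≡ 1; y = λ·(15 - 1) - 16 ≡ 3. → (1, 3)

(1, 3)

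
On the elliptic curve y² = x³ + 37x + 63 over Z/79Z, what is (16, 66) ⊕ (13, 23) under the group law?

(36, 16)

(16, 66) + (13, 23). λ = (23 - 66)/(13 - 16) ≡ 36/76 mod 79. 76⁻¹ ≡ 26 (mod 79), so λ ≡ 67.
  x = λ² - 16 - 13 = 4489 - 29 ≡ 36; y = λ·(16 - 36) - 66 ≡ 16. → (36, 16)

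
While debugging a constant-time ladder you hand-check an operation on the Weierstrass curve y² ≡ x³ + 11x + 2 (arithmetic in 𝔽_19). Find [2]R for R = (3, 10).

tangent at (3, 10): λ = (3·3² + 11)/(2·10) ≡ 0/1. 1⁻¹ ≡ 1 (mod 19), so λ ≡ 0·1 ≡ 0.
  x = λ² - 3 - 3 = 0 - 6 ≡ 13; y = λ·(3 - 13) - 10 ≡ 9. → (13, 9)

(13, 9)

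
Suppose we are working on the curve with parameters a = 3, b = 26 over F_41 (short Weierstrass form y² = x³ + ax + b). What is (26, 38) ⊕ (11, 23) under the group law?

(26, 38) + (11, 23). λ = (23 - 38)/(11 - 26) ≡ 26/26 mod 41. 26⁻¹ ≡ 30 (mod 41) since 26·30 = 780 ≡ 1, so λ ≡ 1.
  x = λ² - 26 - 11 = 1 - 37 ≡ 5; y = λ·(26 - 5) - 38 ≡ 24. → (5, 24)

(5, 24)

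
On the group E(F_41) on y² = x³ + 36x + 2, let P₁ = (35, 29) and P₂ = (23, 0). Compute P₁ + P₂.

(25, 2)

(35, 29) + (23, 0). λ = (0 - 29)/(23 - 35) ≡ 12/29 mod 41. 29⁻¹ ≡ 17 (mod 41), so λ ≡ 40.
  x = λ² - 35 - 23 = 1600 - 58 ≡ 25; y = λ·(35 - 25) - 29 ≡ 2. → (25, 2)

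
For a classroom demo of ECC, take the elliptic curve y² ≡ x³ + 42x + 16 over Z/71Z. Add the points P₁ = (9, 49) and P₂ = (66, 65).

(9, 49) + (66, 65). λ = (65 - 49)/(66 - 9) ≡ 16/57 mod 71. 57⁻¹ ≡ 5 (mod 71) since 57·5 = 285 ≡ 1, so λ ≡ 9.
  x = λ² - 9 - 66 = 81 - 75 ≡ 6; y = λ·(9 - 6) - 49 ≡ 49. → (6, 49)

(6, 49)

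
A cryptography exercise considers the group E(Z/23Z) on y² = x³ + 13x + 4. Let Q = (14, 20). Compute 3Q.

Repeated addition: build up to 3Q.
2Q: tangent at (14, 20): λ = (3·14² + 13)/(2·20) ≡ 3/17. 17⁻¹ ≡ 19 (mod 23) since 17·19 = 323 ≡ 1, so λ ≡ 3·19 ≡ 11.
  x = λ² - 14 - 14 = 121 - 28 ≡ 1; y = λ·(14 - 1) - 20 ≡ 8. → (1, 8)
3Q: (1, 8) + (14, 20). λ = (20 - 8)/(14 - 1) ≡ 12/13 mod 23. 13⁻¹ ≡ 16 (mod 23), so λ ≡ 8.
  x = λ² - 1 - 14 = 64 - 15 ≡ 3; y = λ·(1 - 3) - 8 ≡ 22. → (3, 22)

(3, 22)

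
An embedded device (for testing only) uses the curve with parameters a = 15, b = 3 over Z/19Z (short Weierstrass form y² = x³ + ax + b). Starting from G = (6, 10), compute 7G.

O

Double-and-add on 7 = (111)₂. Start with G = (6, 10) for the leading 1-bit.
double: tangent at (6, 10): λ = (3·6² + 15)/(2·10) ≡ 9/1. 1⁻¹ ≡ 1 (mod 19), so λ ≡ 9·1 ≡ 9.
  x = λ² - 6 - 6 = 81 - 12 ≡ 12; y = λ·(6 - 12) - 10 ≡ 12. → (12, 12)
add G: (12, 12) + (6, 10). λ = (10 - 12)/(6 - 12) ≡ 17/13 mod 19. 13⁻¹ ≡ 3 (mod 19), so λ ≡ 13.
  x = λ² - 12 - 6 = 169 - 18 ≡ 18; y = λ·(12 - 18) - 12 ≡ 5. → (18, 5)
double: tangent at (18, 5): λ = (3·18² + 15)/(2·5) ≡ 18/10. 10⁻¹ ≡ 2 (mod 19) since 10·2 = 20 ≡ 1, so λ ≡ 18·2 ≡ 17.
  x = λ² - 18 - 18 = 289 - 36 ≡ 6; y = λ·(18 - 6) - 5 ≡ 9. → (6, 9)
add G: (6, 9) + (6, 10): same x and y₁ ≡ -y₂, so the sum is O.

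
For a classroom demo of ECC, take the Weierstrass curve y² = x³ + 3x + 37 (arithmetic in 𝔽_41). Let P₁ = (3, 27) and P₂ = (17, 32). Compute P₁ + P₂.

(3, 27) + (17, 32). λ = (32 - 27)/(17 - 3) ≡ 5/14 mod 41. 14⁻¹ ≡ 3 (mod 41), so λ ≡ 15.
  x = λ² - 3 - 17 = 225 - 20 ≡ 0; y = λ·(3 - 0) - 27 ≡ 18. → (0, 18)

(0, 18)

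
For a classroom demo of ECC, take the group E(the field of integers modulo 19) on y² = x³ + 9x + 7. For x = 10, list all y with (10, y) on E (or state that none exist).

x³ + 9x + 7 = 1097 ≡ 14 (mod 19).
14 is a non-residue mod 19; no y exists.

none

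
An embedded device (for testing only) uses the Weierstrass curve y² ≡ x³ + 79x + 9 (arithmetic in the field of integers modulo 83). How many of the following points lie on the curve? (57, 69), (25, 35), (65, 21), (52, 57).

0

(57, 69): 69² ≡ 30, rhs ≡ 50 → off.
(25, 35): 35² ≡ 63, rhs ≡ 13 → off.
(65, 21): 21² ≡ 26, rhs ≡ 59 → off.
(52, 57): 57² ≡ 12, rhs ≡ 56 → off.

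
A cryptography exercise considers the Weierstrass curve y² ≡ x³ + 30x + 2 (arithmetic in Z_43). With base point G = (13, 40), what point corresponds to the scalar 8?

Repeated addition: build up to 8G.
2G: tangent at (13, 40): λ = (3·13² + 30)/(2·40) ≡ 21/37. 37⁻¹ ≡ 7 (mod 43), so λ ≡ 21·7 ≡ 18.
  x = λ² - 13 - 13 = 324 - 26 ≡ 40; y = λ·(13 - 40) - 40 ≡ 33. → (40, 33)
3G: (40, 33) + (13, 40). λ = (40 - 33)/(13 - 40) ≡ 7/16 mod 43. 16⁻¹ ≡ 35 (mod 43), so λ ≡ 30.
  x = λ² - 40 - 13 = 900 - 53 ≡ 30; y = λ·(40 - 30) - 33 ≡ 9. → (30, 9)
4G: (30, 9) + (13, 40). λ = (40 - 9)/(13 - 30) ≡ 31/26 mod 43. 26⁻¹ ≡ 5 (mod 43), so λ ≡ 26.
  x = λ² - 30 - 13 = 676 - 43 ≡ 31; y = λ·(30 - 31) - 9 ≡ 8. → (31, 8)
5G: (31, 8) + (13, 40). λ = (40 - 8)/(13 - 31) ≡ 32/25 mod 43. 25⁻¹ ≡ 31 (mod 43) since 25·31 = 775 ≡ 1, so λ ≡ 3.
  x = λ² - 31 - 13 = 9 - 44 ≡ 8; y = λ·(31 - 8) - 8 ≡ 18. → (8, 18)
6G: (8, 18) + (13, 40). λ = (40 - 18)/(13 - 8) ≡ 22/5 mod 43. 5⁻¹ ≡ 26 (mod 43), so λ ≡ 13.
  x = λ² - 8 - 13 = 169 - 21 ≡ 19; y = λ·(8 - 19) - 18 ≡ 11. → (19, 11)
7G: (19, 11) + (13, 40). λ = (40 - 11)/(13 - 19) ≡ 29/37 mod 43. 37⁻¹ ≡ 7 (mod 43), so λ ≡ 31.
  x = λ² - 19 - 13 = 961 - 32 ≡ 26; y = λ·(19 - 26) - 11 ≡ 30. → (26, 30)
8G: (26, 30) + (13, 40). λ = (40 - 30)/(13 - 26) ≡ 10/30 mod 43. 30⁻¹ ≡ 33 (mod 43), so λ ≡ 29.
  x = λ² - 26 - 13 = 841 - 39 ≡ 28; y = λ·(26 - 28) - 30 ≡ 41. → (28, 41)

(28, 41)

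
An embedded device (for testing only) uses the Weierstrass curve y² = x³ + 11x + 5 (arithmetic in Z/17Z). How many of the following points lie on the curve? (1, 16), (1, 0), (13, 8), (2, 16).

2

(1, 16): 16² ≡ 1, rhs ≡ 0 → off.
(1, 0): 0² ≡ 0, rhs ≡ 0 → on.
(13, 8): 8² ≡ 13, rhs ≡ 16 → off.
(2, 16): 16² ≡ 1, rhs ≡ 1 → on.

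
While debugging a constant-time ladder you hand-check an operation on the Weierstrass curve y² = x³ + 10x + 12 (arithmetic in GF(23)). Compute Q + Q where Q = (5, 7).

(19, 0)

tangent at (5, 7): λ = (3·5² + 10)/(2·7) ≡ 16/14. 14⁻¹ ≡ 5 (mod 23) since 14·5 = 70 ≡ 1, so λ ≡ 16·5 ≡ 11.
  x = λ² - 5 - 5 = 121 - 10 ≡ 19; y = λ·(5 - 19) - 7 ≡ 0. → (19, 0)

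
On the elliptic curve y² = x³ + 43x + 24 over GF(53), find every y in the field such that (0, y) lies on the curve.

x³ + 43x + 24 = 24 ≡ 24 (mod 53).
Square roots of 24 mod 53: 17 and 36 (since 17² = 289 ≡ 24).

17, 36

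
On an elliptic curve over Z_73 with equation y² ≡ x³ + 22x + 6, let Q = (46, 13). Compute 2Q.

(0, 15)

tangent at (46, 13): λ = (3·46² + 22)/(2·13) ≡ 19/26. 26⁻¹ ≡ 59 (mod 73), so λ ≡ 19·59 ≡ 26.
  x = λ² - 46 - 46 = 676 - 92 ≡ 0; y = λ·(46 - 0) - 13 ≡ 15. → (0, 15)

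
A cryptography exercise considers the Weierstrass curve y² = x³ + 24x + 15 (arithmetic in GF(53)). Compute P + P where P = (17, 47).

(30, 4)

tangent at (17, 47): λ = (3·17² + 24)/(2·47) ≡ 43/41. 41⁻¹ ≡ 22 (mod 53) since 41·22 = 902 ≡ 1, so λ ≡ 43·22 ≡ 45.
  x = λ² - 17 - 17 = 2025 - 34 ≡ 30; y = λ·(17 - 30) - 47 ≡ 4. → (30, 4)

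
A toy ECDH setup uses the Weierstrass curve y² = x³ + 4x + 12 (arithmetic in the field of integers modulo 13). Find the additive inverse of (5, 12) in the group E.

-(5, 12) = (5, -12 mod 13) = (5, 1).

(5, 1)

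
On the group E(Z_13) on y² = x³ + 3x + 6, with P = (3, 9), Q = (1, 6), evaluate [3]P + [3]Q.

(4, 11)

First 3P:
Repeated addition: build up to 3P.
2P: tangent at (3, 9): λ = (3·3² + 3)/(2·9) ≡ 4/5. 5⁻¹ ≡ 8 (mod 13) since 5·8 = 40 ≡ 1, so λ ≡ 4·8 ≡ 6.
  x = λ² - 3 - 3 = 36 - 6 ≡ 4; y = λ·(3 - 4) - 9 ≡ 11. → (4, 11)
3P: (4, 11) + (3, 9). λ = (9 - 11)/(3 - 4) ≡ 11/12 mod 13. 12⁻¹ ≡ 12 (mod 13), so λ ≡ 2.
  x = λ² - 4 - 3 = 4 - 7 ≡ 10; y = λ·(4 - 10) - 11 ≡ 3. → (10, 3)
3P = (10, 3).
Next 3Q:
Repeated addition: build up to 3Q.
2Q: tangent at (1, 6): λ = (3·1² + 3)/(2·6) ≡ 6/12. 12⁻¹ ≡ 12 (mod 13), so λ ≡ 6·12 ≡ 7.
  x = λ² - 1 - 1 = 49 - 2 ≡ 8; y = λ·(1 - 8) - 6 ≡ 10. → (8, 10)
3Q: (8, 10) + (1, 6). λ = (6 - 10)/(1 - 8) ≡ 9/6 mod 13. 6⁻¹ ≡ 11 (mod 13), so λ ≡ 8.
  x = λ² - 8 - 1 = 64 - 9 ≡ 3; y = λ·(8 - 3) - 10 ≡ 4. → (3, 4)
3Q = (3, 4).
Finally 3P + 3Q:
(10, 3) + (3, 4). λ = (4 - 3)/(3 - 10) ≡ 1/6 mod 13. 6⁻¹ ≡ 11 (mod 13) since 6·11 = 66 ≡ 1, so λ ≡ 11.
  x = λ² - 10 - 3 = 121 - 13 ≡ 4; y = λ·(10 - 4) - 3 ≡ 11. → (4, 11)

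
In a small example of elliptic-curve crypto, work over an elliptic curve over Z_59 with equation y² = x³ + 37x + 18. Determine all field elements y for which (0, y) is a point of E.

none

x³ + 37x + 18 = 18 ≡ 18 (mod 59).
18 is a non-residue mod 59; no y exists.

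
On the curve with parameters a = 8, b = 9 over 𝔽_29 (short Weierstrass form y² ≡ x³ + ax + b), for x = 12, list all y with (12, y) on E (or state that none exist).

x³ + 8x + 9 = 1833 ≡ 6 (mod 29).
Square roots of 6 mod 29: 8 and 21 (since 8² = 64 ≡ 6).

8, 21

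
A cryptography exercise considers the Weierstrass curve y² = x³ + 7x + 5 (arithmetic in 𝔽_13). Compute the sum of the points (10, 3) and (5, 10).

(1, 0)

(10, 3) + (5, 10). λ = (10 - 3)/(5 - 10) ≡ 7/8 mod 13. 8⁻¹ ≡ 5 (mod 13) since 8·5 = 40 ≡ 1, so λ ≡ 9.
  x = λ² - 10 - 5 = 81 - 15 ≡ 1; y = λ·(10 - 1) - 3 ≡ 0. → (1, 0)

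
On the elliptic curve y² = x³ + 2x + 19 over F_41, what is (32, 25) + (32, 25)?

tangent at (32, 25): λ = (3·32² + 2)/(2·25) ≡ 40/9. 9⁻¹ ≡ 32 (mod 41) since 9·32 = 288 ≡ 1, so λ ≡ 40·32 ≡ 9.
  x = λ² - 32 - 32 = 81 - 64 ≡ 17; y = λ·(32 - 17) - 25 ≡ 28. → (17, 28)

(17, 28)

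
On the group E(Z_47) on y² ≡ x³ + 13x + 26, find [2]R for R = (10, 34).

tangent at (10, 34): λ = (3·10² + 13)/(2·34) ≡ 31/21. 21⁻¹ ≡ 9 (mod 47) since 21·9 = 189 ≡ 1, so λ ≡ 31·9 ≡ 44.
  x = λ² - 10 - 10 = 1936 - 20 ≡ 36; y = λ·(10 - 36) - 34 ≡ 44. → (36, 44)

(36, 44)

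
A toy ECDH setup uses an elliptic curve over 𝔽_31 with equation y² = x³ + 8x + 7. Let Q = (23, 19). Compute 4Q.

Double-and-add on 4 = (100)₂. Start with Q = (23, 19) for the leading 1-bit.
double: tangent at (23, 19): λ = (3·23² + 8)/(2·19) ≡ 14/7. 7⁻¹ ≡ 9 (mod 31) since 7·9 = 63 ≡ 1, so λ ≡ 14·9 ≡ 2.
  x = λ² - 23 - 23 = 4 - 46 ≡ 20; y = λ·(23 - 20) - 19 ≡ 18. → (20, 18)
double: tangent at (20, 18): λ = (3·20² + 8)/(2·18) ≡ 30/5. 5⁻¹ ≡ 25 (mod 31), so λ ≡ 30·25 ≡ 6.
  x = λ² - 20 - 20 = 36 - 40 ≡ 27; y = λ·(20 - 27) - 18 ≡ 2. → (27, 2)

(27, 2)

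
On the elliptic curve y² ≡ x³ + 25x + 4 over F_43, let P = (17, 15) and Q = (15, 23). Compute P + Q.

(27, 25)

(17, 15) + (15, 23). λ = (23 - 15)/(15 - 17) ≡ 8/41 mod 43. 41⁻¹ ≡ 21 (mod 43) since 41·21 = 861 ≡ 1, so λ ≡ 39.
  x = λ² - 17 - 15 = 1521 - 32 ≡ 27; y = λ·(17 - 27) - 15 ≡ 25. → (27, 25)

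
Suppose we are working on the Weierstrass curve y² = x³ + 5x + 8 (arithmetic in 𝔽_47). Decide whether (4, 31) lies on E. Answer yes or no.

no

y² = 31² ≡ 21; x³ + 5x + 8 = 92 ≡ 45 (mod 47). 21 ≠ 45.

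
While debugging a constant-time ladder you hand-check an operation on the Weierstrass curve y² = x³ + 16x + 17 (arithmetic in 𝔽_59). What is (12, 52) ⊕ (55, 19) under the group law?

(12, 52) + (55, 19). λ = (19 - 52)/(55 - 12) ≡ 26/43 mod 59. 43⁻¹ ≡ 11 (mod 59), so λ ≡ 50.
  x = λ² - 12 - 55 = 2500 - 67 ≡ 14; y = λ·(12 - 14) - 52 ≡ 25. → (14, 25)

(14, 25)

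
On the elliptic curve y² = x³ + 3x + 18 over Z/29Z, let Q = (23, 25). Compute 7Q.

(7, 11)

Repeated addition: build up to 7Q.
2Q: tangent at (23, 25): λ = (3·23² + 3)/(2·25) ≡ 24/21. 21⁻¹ ≡ 18 (mod 29) since 21·18 = 378 ≡ 1, so λ ≡ 24·18 ≡ 26.
  x = λ² - 23 - 23 = 676 - 46 ≡ 21; y = λ·(23 - 21) - 25 ≡ 27. → (21, 27)
3Q: (21, 27) + (23, 25). λ = (25 - 27)/(23 - 21) ≡ 27/2 mod 29. 2⁻¹ ≡ 15 (mod 29), so λ ≡ 28.
  x = λ² - 21 - 23 = 784 - 44 ≡ 15; y = λ·(21 - 15) - 27 ≡ 25. → (15, 25)
4Q: (15, 25) + (23, 25). λ = (25 - 25)/(23 - 15) ≡ 0/8 mod 29. 8⁻¹ ≡ 11 (mod 29), so λ ≡ 0.
  x = λ² - 15 - 23 = 0 - 38 ≡ 20; y = λ·(15 - 20) - 25 ≡ 4. → (20, 4)
5Q: (20, 4) + (23, 25). λ = (25 - 4)/(23 - 20) ≡ 21/3 mod 29. 3⁻¹ ≡ 10 (mod 29), so λ ≡ 7.
  x = λ² - 20 - 23 = 49 - 43 ≡ 6; y = λ·(20 - 6) - 4 ≡ 7. → (6, 7)
6Q: (6, 7) + (23, 25). λ = (25 - 7)/(23 - 6) ≡ 18/17 mod 29. 17⁻¹ ≡ 12 (mod 29) since 17·12 = 204 ≡ 1, so λ ≡ 13.
  x = λ² - 6 - 23 = 169 - 29 ≡ 24; y = λ·(6 - 24) - 7 ≡ 20. → (24, 20)
7Q: (24, 20) + (23, 25). λ = (25 - 20)/(23 - 24) ≡ 5/28 mod 29. 28⁻¹ ≡ 28 (mod 29), so λ ≡ 24.
  x = λ² - 24 - 23 = 576 - 47 ≡ 7; y = λ·(24 - 7) - 20 ≡ 11. → (7, 11)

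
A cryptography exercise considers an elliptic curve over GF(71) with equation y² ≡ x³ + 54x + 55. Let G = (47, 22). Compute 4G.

Repeated addition: build up to 4G.
2G: tangent at (47, 22): λ = (3·47² + 54)/(2·22) ≡ 7/44. 44⁻¹ ≡ 21 (mod 71) since 44·21 = 924 ≡ 1, so λ ≡ 7·21 ≡ 5.
  x = λ² - 47 - 47 = 25 - 94 ≡ 2; y = λ·(47 - 2) - 22 ≡ 61. → (2, 61)
3G: (2, 61) + (47, 22). λ = (22 - 61)/(47 - 2) ≡ 32/45 mod 71. 45⁻¹ ≡ 30 (mod 71) since 45·30 = 1350 ≡ 1, so λ ≡ 37.
  x = λ² - 2 - 47 = 1369 - 49 ≡ 42; y = λ·(2 - 42) - 61 ≡ 21. → (42, 21)
4G: (42, 21) + (47, 22). λ = (22 - 21)/(47 - 42) ≡ 1/5 mod 71. 5⁻¹ ≡ 57 (mod 71) since 5·57 = 285 ≡ 1, so λ ≡ 57.
  x = λ² - 42 - 47 = 3249 - 89 ≡ 36; y = λ·(42 - 36) - 21 ≡ 37. → (36, 37)

(36, 37)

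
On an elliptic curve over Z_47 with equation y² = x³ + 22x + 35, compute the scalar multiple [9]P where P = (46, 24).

Double-and-add on 9 = (1001)₂. Start with P = (46, 24) for the leading 1-bit.
double: tangent at (46, 24): λ = (3·46² + 22)/(2·24) ≡ 25/1. 1⁻¹ ≡ 1 (mod 47), so λ ≡ 25·1 ≡ 25.
  x = λ² - 46 - 46 = 625 - 92 ≡ 16; y = λ·(46 - 16) - 24 ≡ 21. → (16, 21)
double: tangent at (16, 21): λ = (3·16² + 22)/(2·21) ≡ 38/42. 42⁻¹ ≡ 28 (mod 47), so λ ≡ 38·28 ≡ 30.
  x = λ² - 16 - 16 = 900 - 32 ≡ 22; y = λ·(16 - 22) - 21 ≡ 34. → (22, 34)
double: tangent at (22, 34): λ = (3·22² + 22)/(2·34) ≡ 17/21. 21⁻¹ ≡ 9 (mod 47), so λ ≡ 17·9 ≡ 12.
  x = λ² - 22 - 22 = 144 - 44 ≡ 6; y = λ·(22 - 6) - 34 ≡ 17. → (6, 17)
add P: (6, 17) + (46, 24). λ = (24 - 17)/(46 - 6) ≡ 7/40 mod 47. 40⁻¹ ≡ 20 (mod 47) since 40·20 = 800 ≡ 1, so λ ≡ 46.
  x = λ² - 6 - 46 = 2116 - 52 ≡ 43; y = λ·(6 - 43) - 17 ≡ 20. → (43, 20)

(43, 20)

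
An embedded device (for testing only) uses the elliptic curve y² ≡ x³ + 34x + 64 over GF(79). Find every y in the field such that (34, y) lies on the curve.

x³ + 34x + 64 = 40524 ≡ 76 (mod 79).
Square roots of 76 mod 79: 32 and 47 (since 32² = 1024 ≡ 76).

32, 47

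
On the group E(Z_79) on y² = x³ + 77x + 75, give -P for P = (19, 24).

(19, 55)

-(19, 24) = (19, -24 mod 79) = (19, 55).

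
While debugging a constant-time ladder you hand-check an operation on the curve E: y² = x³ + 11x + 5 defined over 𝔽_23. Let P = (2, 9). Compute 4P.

Repeated addition: build up to 4P.
2P: tangent at (2, 9): λ = (3·2² + 11)/(2·9) ≡ 0/18. 18⁻¹ ≡ 9 (mod 23) since 18·9 = 162 ≡ 1, so λ ≡ 0·9 ≡ 0.
  x = λ² - 2 - 2 = 0 - 4 ≡ 19; y = λ·(2 - 19) - 9 ≡ 14. → (19, 14)
3P: (19, 14) + (2, 9). λ = (9 - 14)/(2 - 19) ≡ 18/6 mod 23. 6⁻¹ ≡ 4 (mod 23) since 6·4 = 24 ≡ 1, so λ ≡ 3.
  x = λ² - 19 - 2 = 9 - 21 ≡ 11; y = λ·(19 - 11) - 14 ≡ 10. → (11, 10)
4P: (11, 10) + (2, 9). λ = (9 - 10)/(2 - 11) ≡ 22/14 mod 23. 14⁻¹ ≡ 5 (mod 23) since 14·5 = 70 ≡ 1, so λ ≡ 18.
  x = λ² - 11 - 2 = 324 - 13 ≡ 12; y = λ·(11 - 12) - 10 ≡ 18. → (12, 18)

(12, 18)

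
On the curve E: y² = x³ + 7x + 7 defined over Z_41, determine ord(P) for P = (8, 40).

10

2P: tangent at (8, 40): λ = (3·8² + 7)/(2·40) ≡ 35/39. 39⁻¹ ≡ 20 (mod 41) since 39·20 = 780 ≡ 1, so λ ≡ 35·20 ≡ 3.
  x = λ² - 8 - 8 = 9 - 16 ≡ 34; y = λ·(8 - 34) - 40 ≡ 5. → (34, 5)
3P: (34, 5) + (8, 40). λ = (40 - 5)/(8 - 34) ≡ 35/15 mod 41. 15⁻¹ ≡ 11 (mod 41) since 15·11 = 165 ≡ 1, so λ ≡ 16.
  x = λ² - 34 - 8 = 256 - 42 ≡ 9; y = λ·(34 - 9) - 5 ≡ 26. → (9, 26)
4P: (9, 26) + (8, 40). λ = (40 - 26)/(8 - 9) ≡ 14/40 mod 41. 40⁻¹ ≡ 40 (mod 41) since 40·40 = 1600 ≡ 1, so λ ≡ 27.
  x = λ² - 9 - 8 = 729 - 17 ≡ 15; y = λ·(9 - 15) - 26 ≡ 17. → (15, 17)
5P: (15, 17) + (8, 40). λ = (40 - 17)/(8 - 15) ≡ 23/34 mod 41. 34⁻¹ ≡ 35 (mod 41) since 34·35 = 1190 ≡ 1, so λ ≡ 26.
  x = λ² - 15 - 8 = 676 - 23 ≡ 38; y = λ·(15 - 38) - 17 ≡ 0. → (38, 0)
6P: (38, 0) + (8, 40). λ = (40 - 0)/(8 - 38) ≡ 40/11 mod 41. 11⁻¹ ≡ 15 (mod 41) since 11·15 = 165 ≡ 1, so λ ≡ 26.
  x = λ² - 38 - 8 = 676 - 46 ≡ 15; y = λ·(38 - 15) - 0 ≡ 24. → (15, 24)
7P: (15, 24) + (8, 40). λ = (40 - 24)/(8 - 15) ≡ 16/34 mod 41. 34⁻¹ ≡ 35 (mod 41), so λ ≡ 27.
  x = λ² - 15 - 8 = 729 - 23 ≡ 9; y = λ·(15 - 9) - 24 ≡ 15. → (9, 15)
8P: (9, 15) + (8, 40). λ = (40 - 15)/(8 - 9) ≡ 25/40 mod 41. 40⁻¹ ≡ 40 (mod 41), so λ ≡ 16.
  x = λ² - 9 - 8 = 256 - 17 ≡ 34; y = λ·(9 - 34) - 15 ≡ 36. → (34, 36)
9P: (34, 36) + (8, 40). λ = (40 - 36)/(8 - 34) ≡ 4/15 mod 41. 15⁻¹ ≡ 11 (mod 41), so λ ≡ 3.
  x = λ² - 34 - 8 = 9 - 42 ≡ 8; y = λ·(34 - 8) - 36 ≡ 1. → (8, 1)
10P: (8, 1) + (8, 40): same x and y₁ ≡ -y₂, so the sum is 𝒪.
10P = 𝒪, so the order is 10.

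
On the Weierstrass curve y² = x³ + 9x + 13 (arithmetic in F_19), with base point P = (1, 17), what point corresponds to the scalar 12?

Repeated addition: build up to 12P.
2P: tangent at (1, 17): λ = (3·1² + 9)/(2·17) ≡ 12/15. 15⁻¹ ≡ 14 (mod 19), so λ ≡ 12·14 ≡ 16.
  x = λ² - 1 - 1 = 256 - 2 ≡ 7; y = λ·(1 - 7) - 17 ≡ 1. → (7, 1)
3P: (7, 1) + (1, 17). λ = (17 - 1)/(1 - 7) ≡ 16/13 mod 19. 13⁻¹ ≡ 3 (mod 19) since 13·3 = 39 ≡ 1, so λ ≡ 10.
  x = λ² - 7 - 1 = 100 - 8 ≡ 16; y = λ·(7 - 16) - 1 ≡ 4. → (16, 4)
4P: (16, 4) + (1, 17). λ = (17 - 4)/(1 - 16) ≡ 13/4 mod 19. 4⁻¹ ≡ 5 (mod 19) since 4·5 = 20 ≡ 1, so λ ≡ 8.
  x = λ² - 16 - 1 = 64 - 17 ≡ 9; y = λ·(16 - 9) - 4 ≡ 14. → (9, 14)
5P: (9, 14) + (1, 17). λ = (17 - 14)/(1 - 9) ≡ 3/11 mod 19. 11⁻¹ ≡ 7 (mod 19) since 11·7 = 77 ≡ 1, so λ ≡ 2.
  x = λ² - 9 - 1 = 4 - 10 ≡ 13; y = λ·(9 - 13) - 14 ≡ 16. → (13, 16)
6P: (13, 16) + (1, 17). λ = (17 - 16)/(1 - 13) ≡ 1/7 mod 19. 7⁻¹ ≡ 11 (mod 19), so λ ≡ 11.
  x = λ² - 13 - 1 = 121 - 14 ≡ 12; y = λ·(13 - 12) - 16 ≡ 14. → (12, 14)
7P: (12, 14) + (1, 17). λ = (17 - 14)/(1 - 12) ≡ 3/8 mod 19. 8⁻¹ ≡ 12 (mod 19), so λ ≡ 17.
  x = λ² - 12 - 1 = 289 - 13 ≡ 10; y = λ·(12 - 10) - 14 ≡ 1. → (10, 1)
8P: (10, 1) + (1, 17). λ = (17 - 1)/(1 - 10) ≡ 16/10 mod 19. 10⁻¹ ≡ 2 (mod 19) since 10·2 = 20 ≡ 1, so λ ≡ 13.
  x = λ² - 10 - 1 = 169 - 11 ≡ 6; y = λ·(10 - 6) - 1 ≡ 13. → (6, 13)
9P: (6, 13) + (1, 17). λ = (17 - 13)/(1 - 6) ≡ 4/14 mod 19. 14⁻¹ ≡ 15 (mod 19), so λ ≡ 3.
  x = λ² - 6 - 1 = 9 - 7 ≡ 2; y = λ·(6 - 2) - 13 ≡ 18. → (2, 18)
10P: (2, 18) + (1, 17). λ = (17 - 18)/(1 - 2) ≡ 18/18 mod 19. 18⁻¹ ≡ 18 (mod 19), so λ ≡ 1.
  x = λ² - 2 - 1 = 1 - 3 ≡ 17; y = λ·(2 - 17) - 18 ≡ 5. → (17, 5)
11P: (17, 5) + (1, 17). λ = (17 - 5)/(1 - 17) ≡ 12/3 mod 19. 3⁻¹ ≡ 13 (mod 19) since 3·13 = 39 ≡ 1, so λ ≡ 4.
  x = λ² - 17 - 1 = 16 - 18 ≡ 17; y = λ·(17 - 17) - 5 ≡ 14. → (17, 14)
12P: (17, 14) + (1, 17). λ = (17 - 14)/(1 - 17) ≡ 3/3 mod 19. 3⁻¹ ≡ 13 (mod 19) since 3·13 = 39 ≡ 1, so λ ≡ 1.
  x = λ² - 17 - 1 = 1 - 18 ≡ 2; y = λ·(17 - 2) - 14 ≡ 1. → (2, 1)

(2, 1)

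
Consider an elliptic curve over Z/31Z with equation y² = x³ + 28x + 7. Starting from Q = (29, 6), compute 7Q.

(7, 22)

Double-and-add on 7 = (111)₂. Start with Q = (29, 6) for the leading 1-bit.
double: tangent at (29, 6): λ = (3·29² + 28)/(2·6) ≡ 9/12. 12⁻¹ ≡ 13 (mod 31), so λ ≡ 9·13 ≡ 24.
  x = λ² - 29 - 29 = 576 - 58 ≡ 22; y = λ·(29 - 22) - 6 ≡ 7. → (22, 7)
add Q: (22, 7) + (29, 6). λ = (6 - 7)/(29 - 22) ≡ 30/7 mod 31. 7⁻¹ ≡ 9 (mod 31), so λ ≡ 22.
  x = λ² - 22 - 29 = 484 - 51 ≡ 30; y = λ·(22 - 30) - 7 ≡ 3. → (30, 3)
double: tangent at (30, 3): λ = (3·30² + 28)/(2·3) ≡ 0/6. 6⁻¹ ≡ 26 (mod 31) since 6·26 = 156 ≡ 1, so λ ≡ 0·26 ≡ 0.
  x = λ² - 30 - 30 = 0 - 60 ≡ 2; y = λ·(30 - 2) - 3 ≡ 28. → (2, 28)
add Q: (2, 28) + (29, 6). λ = (6 - 28)/(29 - 2) ≡ 9/27 mod 31. 27⁻¹ ≡ 23 (mod 31), so λ ≡ 21.
  x = λ² - 2 - 29 = 441 - 31 ≡ 7; y = λ·(2 - 7) - 28 ≡ 22. → (7, 22)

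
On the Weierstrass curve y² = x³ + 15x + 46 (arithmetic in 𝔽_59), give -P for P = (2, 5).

-(2, 5) = (2, -5 mod 59) = (2, 54).

(2, 54)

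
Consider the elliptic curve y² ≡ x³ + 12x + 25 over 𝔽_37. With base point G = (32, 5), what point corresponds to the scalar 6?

(12, 11)

Double-and-add on 6 = (110)₂. Start with G = (32, 5) for the leading 1-bit.
double: tangent at (32, 5): λ = (3·32² + 12)/(2·5) ≡ 13/10. 10⁻¹ ≡ 26 (mod 37), so λ ≡ 13·26 ≡ 5.
  x = λ² - 32 - 32 = 25 - 64 ≡ 35; y = λ·(32 - 35) - 5 ≡ 17. → (35, 17)
add G: (35, 17) + (32, 5). λ = (5 - 17)/(32 - 35) ≡ 25/34 mod 37. 34⁻¹ ≡ 12 (mod 37), so λ ≡ 4.
  x = λ² - 35 - 32 = 16 - 67 ≡ 23; y = λ·(35 - 23) - 17 ≡ 31. → (23, 31)
double: tangent at (23, 31): λ = (3·23² + 12)/(2·31) ≡ 8/25. 25⁻¹ ≡ 3 (mod 37) since 25·3 = 75 ≡ 1, so λ ≡ 8·3 ≡ 24.
  x = λ² - 23 - 23 = 576 - 46 ≡ 12; y = λ·(23 - 12) - 31 ≡ 11. → (12, 11)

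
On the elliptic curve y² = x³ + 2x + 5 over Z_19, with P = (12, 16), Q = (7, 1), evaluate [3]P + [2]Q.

(4, 18)

First 3P:
Repeated addition: build up to 3P.
2P: tangent at (12, 16): λ = (3·12² + 2)/(2·16) ≡ 16/13. 13⁻¹ ≡ 3 (mod 19), so λ ≡ 16·3 ≡ 10.
  x = λ² - 12 - 12 = 100 - 24 ≡ 0; y = λ·(12 - 0) - 16 ≡ 9. → (0, 9)
3P: (0, 9) + (12, 16). λ = (16 - 9)/(12 - 0) ≡ 7/12 mod 19. 12⁻¹ ≡ 8 (mod 19), so λ ≡ 18.
  x = λ² - 0 - 12 = 324 - 12 ≡ 8; y = λ·(0 - 8) - 9 ≡ 18. → (8, 18)
3P = (8, 18).
Next 2Q:
Repeated addition: build up to 2Q.
2Q: tangent at (7, 1): λ = (3·7² + 2)/(2·1) ≡ 16/2. 2⁻¹ ≡ 10 (mod 19), so λ ≡ 16·10 ≡ 8.
  x = λ² - 7 - 7 = 64 - 14 ≡ 12; y = λ·(7 - 12) - 1 ≡ 16. → (12, 16)
2Q = (12, 16).
Finally 3P + 2Q:
(8, 18) + (12, 16). λ = (16 - 18)/(12 - 8) ≡ 17/4 mod 19. 4⁻¹ ≡ 5 (mod 19), so λ ≡ 9.
  x = λ² - 8 - 12 = 81 - 20 ≡ 4; y = λ·(8 - 4) - 18 ≡ 18. → (4, 18)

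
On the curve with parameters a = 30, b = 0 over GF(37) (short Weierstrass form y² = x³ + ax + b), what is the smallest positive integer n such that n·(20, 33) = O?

2P: tangent at (20, 33): λ = (3·20² + 30)/(2·33) ≡ 9/29. 29⁻¹ ≡ 23 (mod 37), so λ ≡ 9·23 ≡ 22.
  x = λ² - 20 - 20 = 484 - 40 ≡ 0; y = λ·(20 - 0) - 33 ≡ 0. → (0, 0)
3P: (0, 0) + (20, 33). λ = (33 - 0)/(20 - 0) ≡ 33/20 mod 37. 20⁻¹ ≡ 13 (mod 37) since 20·13 = 260 ≡ 1, so λ ≡ 22.
  x = λ² - 0 - 20 = 484 - 20 ≡ 20; y = λ·(0 - 20) - 0 ≡ 4. → (20, 4)
4P: (20, 4) + (20, 33): same x and y₁ ≡ -y₂, so the sum is O.
4P = O, so the order is 4.

4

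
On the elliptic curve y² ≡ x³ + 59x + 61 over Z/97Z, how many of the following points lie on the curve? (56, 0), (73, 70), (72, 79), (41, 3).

3

(56, 0): 0² ≡ 0, rhs ≡ 16 → off.
(73, 70): 70² ≡ 50, rhs ≡ 50 → on.
(72, 79): 79² ≡ 33, rhs ≡ 33 → on.
(41, 3): 3² ≡ 9, rhs ≡ 9 → on.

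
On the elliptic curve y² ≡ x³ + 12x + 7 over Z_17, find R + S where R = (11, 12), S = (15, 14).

(4, 0)

(11, 12) + (15, 14). λ = (14 - 12)/(15 - 11) ≡ 2/4 mod 17. 4⁻¹ ≡ 13 (mod 17) since 4·13 = 52 ≡ 1, so λ ≡ 9.
  x = λ² - 11 - 15 = 81 - 26 ≡ 4; y = λ·(11 - 4) - 12 ≡ 0. → (4, 0)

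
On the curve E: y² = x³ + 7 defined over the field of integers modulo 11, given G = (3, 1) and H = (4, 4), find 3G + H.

First 3G:
Repeated addition: build up to 3G.
2G: tangent at (3, 1): λ = (3·3² + 0)/(2·1) ≡ 5/2. 2⁻¹ ≡ 6 (mod 11), so λ ≡ 5·6 ≡ 8.
  x = λ² - 3 - 3 = 64 - 6 ≡ 3; y = λ·(3 - 3) - 1 ≡ 10. → (3, 10)
3G: (3, 10) + (3, 1): same x and y₁ ≡ -y₂, so the sum is O.
3G = O.
Finally 3G + H:
O + (4, 4) = (4, 4) (identity).

(4, 4)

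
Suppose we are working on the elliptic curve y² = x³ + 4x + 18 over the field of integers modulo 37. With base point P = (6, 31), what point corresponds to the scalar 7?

(28, 20)

Double-and-add on 7 = (111)₂. Start with P = (6, 31) for the leading 1-bit.
double: tangent at (6, 31): λ = (3·6² + 4)/(2·31) ≡ 1/25. 25⁻¹ ≡ 3 (mod 37), so λ ≡ 1·3 ≡ 3.
  x = λ² - 6 - 6 = 9 - 12 ≡ 34; y = λ·(6 - 34) - 31 ≡ 33. → (34, 33)
add P: (34, 33) + (6, 31). λ = (31 - 33)/(6 - 34) ≡ 35/9 mod 37. 9⁻¹ ≡ 33 (mod 37), so λ ≡ 8.
  x = λ² - 34 - 6 = 64 - 40 ≡ 24; y = λ·(34 - 24) - 33 ≡ 10. → (24, 10)
double: tangent at (24, 10): λ = (3·24² + 4)/(2·10) ≡ 30/20. 20⁻¹ ≡ 13 (mod 37) since 20·13 = 260 ≡ 1, so λ ≡ 30·13 ≡ 20.
  x = λ² - 24 - 24 = 400 - 48 ≡ 19; y = λ·(24 - 19) - 10 ≡ 16. → (19, 16)
add P: (19, 16) + (6, 31). λ = (31 - 16)/(6 - 19) ≡ 15/24 mod 37. 24⁻¹ ≡ 17 (mod 37) since 24·17 = 408 ≡ 1, so λ ≡ 33.
  x = λ² - 19 - 6 = 1089 - 25 ≡ 28; y = λ·(19 - 28) - 16 ≡ 20. → (28, 20)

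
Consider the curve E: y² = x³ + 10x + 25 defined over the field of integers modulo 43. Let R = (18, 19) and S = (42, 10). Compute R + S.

(8, 31)

(18, 19) + (42, 10). λ = (10 - 19)/(42 - 18) ≡ 34/24 mod 43. 24⁻¹ ≡ 9 (mod 43), so λ ≡ 5.
  x = λ² - 18 - 42 = 25 - 60 ≡ 8; y = λ·(18 - 8) - 19 ≡ 31. → (8, 31)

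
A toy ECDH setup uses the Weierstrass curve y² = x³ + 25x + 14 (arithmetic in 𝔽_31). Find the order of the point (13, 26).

2P: tangent at (13, 26): λ = (3·13² + 25)/(2·26) ≡ 5/21. 21⁻¹ ≡ 3 (mod 31) since 21·3 = 63 ≡ 1, so λ ≡ 5·3 ≡ 15.
  x = λ² - 13 - 13 = 225 - 26 ≡ 13; y = λ·(13 - 13) - 26 ≡ 5. → (13, 5)
3P: (13, 5) + (13, 26): same x and y₁ ≡ -y₂, so the sum is 𝒪.
3P = 𝒪, so the order is 3.

3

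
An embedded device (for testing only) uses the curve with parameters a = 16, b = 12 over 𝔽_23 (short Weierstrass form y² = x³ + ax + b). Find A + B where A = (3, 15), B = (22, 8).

(14, 6)

(3, 15) + (22, 8). λ = (8 - 15)/(22 - 3) ≡ 16/19 mod 23. 19⁻¹ ≡ 17 (mod 23), so λ ≡ 19.
  x = λ² - 3 - 22 = 361 - 25 ≡ 14; y = λ·(3 - 14) - 15 ≡ 6. → (14, 6)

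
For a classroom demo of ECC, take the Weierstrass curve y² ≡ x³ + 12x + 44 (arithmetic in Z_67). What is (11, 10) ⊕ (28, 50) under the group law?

(11, 10) + (28, 50). λ = (50 - 10)/(28 - 11) ≡ 40/17 mod 67. 17⁻¹ ≡ 4 (mod 67), so λ ≡ 26.
  x = λ² - 11 - 28 = 676 - 39 ≡ 34; y = λ·(11 - 34) - 10 ≡ 62. → (34, 62)

(34, 62)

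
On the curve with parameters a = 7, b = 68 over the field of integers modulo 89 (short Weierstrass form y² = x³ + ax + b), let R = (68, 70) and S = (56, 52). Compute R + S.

(34, 70)

(68, 70) + (56, 52). λ = (52 - 70)/(56 - 68) ≡ 71/77 mod 89. 77⁻¹ ≡ 37 (mod 89), so λ ≡ 46.
  x = λ² - 68 - 56 = 2116 - 124 ≡ 34; y = λ·(68 - 34) - 70 ≡ 70. → (34, 70)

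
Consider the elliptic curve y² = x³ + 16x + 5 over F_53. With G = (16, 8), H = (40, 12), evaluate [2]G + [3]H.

First 2G:
Repeated addition: build up to 2G.
2G: tangent at (16, 8): λ = (3·16² + 16)/(2·8) ≡ 42/16. 16⁻¹ ≡ 10 (mod 53) since 16·10 = 160 ≡ 1, so λ ≡ 42·10 ≡ 49.
  x = λ² - 16 - 16 = 2401 - 32 ≡ 37; y = λ·(16 - 37) - 8 ≡ 23. → (37, 23)
2G = (37, 23).
Next 3H:
Repeated addition: build up to 3H.
2H: tangent at (40, 12): λ = (3·40² + 16)/(2·12) ≡ 46/24. 24⁻¹ ≡ 42 (mod 53) since 24·42 = 1008 ≡ 1, so λ ≡ 46·42 ≡ 24.
  x = λ² - 40 - 40 = 576 - 80 ≡ 19; y = λ·(40 - 19) - 12 ≡ 15. → (19, 15)
3H: (19, 15) + (40, 12). λ = (12 - 15)/(40 - 19) ≡ 50/21 mod 53. 21⁻¹ ≡ 48 (mod 53), so λ ≡ 15.
  x = λ² - 19 - 40 = 225 - 59 ≡ 7; y = λ·(19 - 7) - 15 ≡ 6. → (7, 6)
3H = (7, 6).
Finally 2G + 3H:
(37, 23) + (7, 6). λ = (6 - 23)/(7 - 37) ≡ 36/23 mod 53. 23⁻¹ ≡ 30 (mod 53), so λ ≡ 20.
  x = λ² - 37 - 7 = 400 - 44 ≡ 38; y = λ·(37 - 38) - 23 ≡ 10. → (38, 10)

(38, 10)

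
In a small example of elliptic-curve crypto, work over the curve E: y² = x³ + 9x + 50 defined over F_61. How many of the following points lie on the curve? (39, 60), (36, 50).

(39, 60): 60² ≡ 1, rhs ≡ 1 → on.
(36, 50): 50² ≡ 60, rhs ≡ 60 → on.

2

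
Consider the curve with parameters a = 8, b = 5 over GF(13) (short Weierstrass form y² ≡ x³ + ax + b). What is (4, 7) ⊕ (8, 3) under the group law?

(2, 4)

(4, 7) + (8, 3). λ = (3 - 7)/(8 - 4) ≡ 9/4 mod 13. 4⁻¹ ≡ 10 (mod 13) since 4·10 = 40 ≡ 1, so λ ≡ 12.
  x = λ² - 4 - 8 = 144 - 12 ≡ 2; y = λ·(4 - 2) - 7 ≡ 4. → (2, 4)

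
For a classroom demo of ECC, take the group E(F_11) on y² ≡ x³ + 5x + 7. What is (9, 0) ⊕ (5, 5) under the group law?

(9, 0) + (5, 5). λ = (5 - 0)/(5 - 9) ≡ 5/7 mod 11. 7⁻¹ ≡ 8 (mod 11) since 7·8 = 56 ≡ 1, so λ ≡ 7.
  x = λ² - 9 - 5 = 49 - 14 ≡ 2; y = λ·(9 - 2) - 0 ≡ 5. → (2, 5)

(2, 5)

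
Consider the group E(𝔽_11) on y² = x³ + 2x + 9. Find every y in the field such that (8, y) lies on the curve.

3, 8

x³ + 2x + 9 = 537 ≡ 9 (mod 11).
Square roots of 9 mod 11: 3 and 8 (since 3² = 9 ≡ 9).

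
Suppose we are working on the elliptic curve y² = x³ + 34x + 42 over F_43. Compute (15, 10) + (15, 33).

The two points share x = 15 and their y-coordinates satisfy 10 + 33 ≡ 0 (mod 43), so they are inverses. Their sum is O.

O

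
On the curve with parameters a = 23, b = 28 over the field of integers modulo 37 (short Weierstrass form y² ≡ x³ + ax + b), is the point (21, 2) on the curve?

y² = 2² ≡ 4; x³ + 23x + 28 = 9772 ≡ 4 (mod 37). 4 = 4.

yes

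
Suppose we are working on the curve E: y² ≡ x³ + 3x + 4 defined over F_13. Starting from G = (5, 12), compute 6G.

Double-and-add on 6 = (110)₂. Start with G = (5, 12) for the leading 1-bit.
double: tangent at (5, 12): λ = (3·5² + 3)/(2·12) ≡ 0/11. 11⁻¹ ≡ 6 (mod 13) since 11·6 = 66 ≡ 1, so λ ≡ 0·6 ≡ 0.
  x = λ² - 5 - 5 = 0 - 10 ≡ 3; y = λ·(5 - 3) - 12 ≡ 1. → (3, 1)
add G: (3, 1) + (5, 12). λ = (12 - 1)/(5 - 3) ≡ 11/2 mod 13. 2⁻¹ ≡ 7 (mod 13) since 2·7 = 14 ≡ 1, so λ ≡ 12.
  x = λ² - 3 - 5 = 144 - 8 ≡ 6; y = λ·(3 - 6) - 1 ≡ 2. → (6, 2)
double: tangent at (6, 2): λ = (3·6² + 3)/(2·2) ≡ 7/4. 4⁻¹ ≡ 10 (mod 13), so λ ≡ 7·10 ≡ 5.
  x = λ² - 6 - 6 = 25 - 12 ≡ 0; y = λ·(6 - 0) - 2 ≡ 2. → (0, 2)

(0, 2)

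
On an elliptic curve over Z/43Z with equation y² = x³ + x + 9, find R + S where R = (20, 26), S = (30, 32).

(14, 12)

(20, 26) + (30, 32). λ = (32 - 26)/(30 - 20) ≡ 6/10 mod 43. 10⁻¹ ≡ 13 (mod 43) since 10·13 = 130 ≡ 1, so λ ≡ 35.
  x = λ² - 20 - 30 = 1225 - 50 ≡ 14; y = λ·(20 - 14) - 26 ≡ 12. → (14, 12)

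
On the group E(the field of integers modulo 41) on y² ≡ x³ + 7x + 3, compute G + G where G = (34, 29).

tangent at (34, 29): λ = (3·34² + 7)/(2·29) ≡ 31/17. 17⁻¹ ≡ 29 (mod 41), so λ ≡ 31·29 ≡ 38.
  x = λ² - 34 - 34 = 1444 - 68 ≡ 23; y = λ·(34 - 23) - 29 ≡ 20. → (23, 20)

(23, 20)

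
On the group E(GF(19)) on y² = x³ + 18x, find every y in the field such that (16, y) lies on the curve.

none

x³ + 18x + 0 = 4384 ≡ 14 (mod 19).
14 is a non-residue mod 19; no y exists.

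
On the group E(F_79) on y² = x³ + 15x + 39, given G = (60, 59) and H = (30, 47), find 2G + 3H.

First 2G:
Repeated addition: build up to 2G.
2G: tangent at (60, 59): λ = (3·60² + 15)/(2·59) ≡ 71/39. 39⁻¹ ≡ 77 (mod 79), so λ ≡ 71·77 ≡ 16.
  x = λ² - 60 - 60 = 256 - 120 ≡ 57; y = λ·(60 - 57) - 59 ≡ 68. → (57, 68)
2G = (57, 68).
Next 3H:
Repeated addition: build up to 3H.
2H: tangent at (30, 47): λ = (3·30² + 15)/(2·47) ≡ 29/15. 15⁻¹ ≡ 58 (mod 79) since 15·58 = 870 ≡ 1, so λ ≡ 29·58 ≡ 23.
  x = λ² - 30 - 30 = 529 - 60 ≡ 74; y = λ·(30 - 74) - 47 ≡ 47. → (74, 47)
3H: (74, 47) + (30, 47). λ = (47 - 47)/(30 - 74) ≡ 0/35 mod 79. 35⁻¹ ≡ 70 (mod 79), so λ ≡ 0.
  x = λ² - 74 - 30 = 0 - 104 ≡ 54; y = λ·(74 - 54) - 47 ≡ 32. → (54, 32)
3H = (54, 32).
Finally 2G + 3H:
(57, 68) + (54, 32). λ = (32 - 68)/(54 - 57) ≡ 43/76 mod 79. 76⁻¹ ≡ 26 (mod 79) since 76·26 = 1976 ≡ 1, so λ ≡ 12.
  x = λ² - 57 - 54 = 144 - 111 ≡ 33; y = λ·(57 - 33) - 68 ≡ 62. → (33, 62)

(33, 62)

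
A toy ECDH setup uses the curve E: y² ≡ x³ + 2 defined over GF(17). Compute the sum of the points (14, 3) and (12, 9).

(0, 6)

(14, 3) + (12, 9). λ = (9 - 3)/(12 - 14) ≡ 6/15 mod 17. 15⁻¹ ≡ 8 (mod 17), so λ ≡ 14.
  x = λ² - 14 - 12 = 196 - 26 ≡ 0; y = λ·(14 - 0) - 3 ≡ 6. → (0, 6)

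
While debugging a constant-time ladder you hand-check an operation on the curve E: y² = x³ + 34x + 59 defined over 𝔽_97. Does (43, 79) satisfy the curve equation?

y² = 79² ≡ 33; x³ + 34x + 59 = 81028 ≡ 33 (mod 97). 33 = 33.

yes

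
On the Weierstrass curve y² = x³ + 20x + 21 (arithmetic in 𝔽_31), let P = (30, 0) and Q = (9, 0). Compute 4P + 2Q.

O

First 4P:
Double-and-add on 4 = (100)₂. Start with P = (30, 0) for the leading 1-bit.
double: (30, 0) + (30, 0): same x and y₁ ≡ -y₂, so the sum is O.
double: O + O = O (identity).
4P = O.
Next 2Q:
Repeated addition: build up to 2Q.
2Q: (9, 0) + (9, 0): same x and y₁ ≡ -y₂, so the sum is O.
2Q = O.
Finally 4P + 2Q:
O + O = O (identity).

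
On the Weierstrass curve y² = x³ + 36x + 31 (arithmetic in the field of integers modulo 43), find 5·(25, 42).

Write P = (25, 42).
Double-and-add on 5 = (101)₂. Start with P = (25, 42) for the leading 1-bit.
double: tangent at (25, 42): λ = (3·25² + 36)/(2·42) ≡ 19/41. 41⁻¹ ≡ 21 (mod 43), so λ ≡ 19·21 ≡ 12.
  x = λ² - 25 - 25 = 144 - 50 ≡ 8; y = λ·(25 - 8) - 42 ≡ 33. → (8, 33)
double: tangent at (8, 33): λ = (3·8² + 36)/(2·33) ≡ 13/23. 23⁻¹ ≡ 15 (mod 43), so λ ≡ 13·15 ≡ 23.
  x = λ² - 8 - 8 = 529 - 16 ≡ 40; y = λ·(8 - 40) - 33 ≡ 5. → (40, 5)
add P: (40, 5) + (25, 42). λ = (42 - 5)/(25 - 40) ≡ 37/28 mod 43. 28⁻¹ ≡ 20 (mod 43), so λ ≡ 9.
  x = λ² - 40 - 25 = 81 - 65 ≡ 16; y = λ·(40 - 16) - 5 ≡ 39. → (16, 39)

(16, 39)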